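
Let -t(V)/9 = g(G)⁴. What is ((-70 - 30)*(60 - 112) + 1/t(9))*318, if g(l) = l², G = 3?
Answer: 32547808694/19683 ≈ 1.6536e+6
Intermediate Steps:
t(V) = -59049 (t(V) = -9*(3²)⁴ = -9*9⁴ = -9*6561 = -59049)
((-70 - 30)*(60 - 112) + 1/t(9))*318 = ((-70 - 30)*(60 - 112) + 1/(-59049))*318 = (-100*(-52) - 1/59049)*318 = (5200 - 1/59049)*318 = (307054799/59049)*318 = 32547808694/19683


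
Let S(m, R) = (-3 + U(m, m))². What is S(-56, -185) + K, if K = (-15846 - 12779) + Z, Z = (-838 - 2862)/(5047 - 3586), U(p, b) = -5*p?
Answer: 70276244/1461 ≈ 48101.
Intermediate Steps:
Z = -3700/1461 ≈ -2.5325
K = -41824825/1461 (K = (-15846 - 12779) - 3700/1461 = -28625 - 3700/1461 = -41824825/1461 ≈ -28628.)
S(m, R) = (-3 - 5*m)²
S(-56, -185) + K = (3 + 5*(-56))² - 41824825/1461 = (3 - 280)² - 41824825/1461 = (-277)² - 41824825/1461 = 76729 - 41824825/1461 = 70276244/1461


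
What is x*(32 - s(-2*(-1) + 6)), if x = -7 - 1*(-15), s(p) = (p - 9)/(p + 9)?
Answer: 4360/17 ≈ 256.47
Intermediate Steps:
s(p) = (-9 + p)/(9 + p)
x = 8 (x = -7 + 15 = 8)
x*(32 - s(-2*(-1) + 6)) = 8*(32 - (-9 + (-2*(-1) + 6))/(9 + (-2*(-1) + 6))) = 8*(32 - (-9 + (2 + 6))/(9 + (2 + 6))) = 8*(32 - (-9 + 8)/(9 + 8)) = 8*(32 - (-1)/17) = 8*(32 - 1*(-1/17)) = 8*(32 + 1/17) = 8*(545/17) = 4360/17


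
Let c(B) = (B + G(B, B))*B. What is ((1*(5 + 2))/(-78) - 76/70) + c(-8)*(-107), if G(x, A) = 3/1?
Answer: -11687609/2730 ≈ -4281.2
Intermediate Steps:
G(x, A) = 3 (G(x, A) = 3*1 = 3)
c(B) = B*(3 + B) (c(B) = (B + 3)*B = (3 + B)*B = B*(3 + B))
((1*(5 + 2))/(-78) - 76/70) + c(-8)*(-107) = ((1*(5 + 2))/(-78) - 76/70) - 8*(3 - 8)*(-107) = ((1*7)*(-1/78) - 76*1/70) - 8*(-5)*(-107) = (7*(-1/78) - 38/35) + 40*(-107) = (-7/78 - 38/35) - 4280 = -3209/2730 - 4280 = -11687609/2730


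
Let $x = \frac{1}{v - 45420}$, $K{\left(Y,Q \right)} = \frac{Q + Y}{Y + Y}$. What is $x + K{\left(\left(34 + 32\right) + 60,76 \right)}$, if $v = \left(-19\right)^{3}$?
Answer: $\frac{5280053}{6587154} \approx 0.80157$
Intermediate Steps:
$v = -6859$
$K{\left(Y,Q \right)} = \frac{Q + Y}{2 Y}$
$x = - \frac{1}{52279}$ ($x = \frac{1}{-6859 - 45420} = \frac{1}{-52279} = - \frac{1}{52279} \approx -1.9128 \cdot 10^{-5}$)
$x + K{\left(\left(34 + 32\right) + 60,76 \right)} = - \frac{1}{52279} + \frac{76 + \left(\left(34 + 32\right) + 60\right)}{2 \left(\left(34 + 32\right) + 60\right)} = - \frac{1}{52279} + \frac{76 + \left(66 + 60\right)}{2 \left(66 + 60\right)} = - \frac{1}{52279} + \frac{76 + 126}{2 \cdot 126} = - \frac{1}{52279} + \frac{1}{2} \cdot \frac{1}{126} \cdot 202 = - \frac{1}{52279} + \frac{101}{126} = \frac{5280053}{6587154}$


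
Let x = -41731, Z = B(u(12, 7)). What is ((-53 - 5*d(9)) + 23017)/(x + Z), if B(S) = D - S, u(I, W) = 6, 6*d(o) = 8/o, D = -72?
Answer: -620008/1128843 ≈ -0.54924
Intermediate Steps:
d(o) = 4/(3*o) (d(o) = (8/o)/6 = 4/(3*o))
B(S) = -72 - S
Z = -78 (Z = -72 - 1*6 = -72 - 6 = -78)
((-53 - 5*d(9)) + 23017)/(x + Z) = ((-53 - 20/(3*9)) + 23017)/(-41731 - 78) = ((-53 - 20/(3*9)) + 23017)/(-41809) = ((-53 - 5*4/27) + 23017)*(-1/41809) = ((-53 - 20/27) + 23017)*(-1/41809) = (-1451/27 + 23017)*(-1/41809) = (620008/27)*(-1/41809) = -620008/1128843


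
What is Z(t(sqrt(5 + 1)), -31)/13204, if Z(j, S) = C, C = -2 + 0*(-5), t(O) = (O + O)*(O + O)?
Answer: -1/6602 ≈ -0.00015147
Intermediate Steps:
t(O) = 4*O**2 (t(O) = (2*O)*(2*O) = 4*O**2)
C = -2 (C = -2 + 0 = -2)
Z(j, S) = -2
Z(t(sqrt(5 + 1)), -31)/13204 = -2/13204 = -2*1/13204 = -1/6602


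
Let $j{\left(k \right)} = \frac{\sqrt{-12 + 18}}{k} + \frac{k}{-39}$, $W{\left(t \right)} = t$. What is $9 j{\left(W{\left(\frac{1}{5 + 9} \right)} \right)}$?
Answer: $- \frac{3}{182} + 126 \sqrt{6} \approx 308.62$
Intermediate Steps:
$j{\left(k \right)} = - \frac{k}{39} + \frac{\sqrt{6}}{k}$ ($j{\left(k \right)} = \frac{\sqrt{6}}{k} + k \left(- \frac{1}{39}\right) = \frac{\sqrt{6}}{k} - \frac{k}{39} = - \frac{k}{39} + \frac{\sqrt{6}}{k}$)
$9 j{\left(W{\left(\frac{1}{5 + 9} \right)} \right)} = 9 \left(- \frac{1}{39 \left(5 + 9\right)} + \frac{\sqrt{6}}{\frac{1}{5 + 9}}\right) = 9 \left(- \frac{1}{39 \cdot 14} + \frac{\sqrt{6}}{\frac{1}{14}}\right) = 9 \left(\left(- \frac{1}{39}\right) \frac{1}{14} + \sqrt{6} \frac{1}{\frac{1}{14}}\right) = 9 \left(- \frac{1}{546} + \sqrt{6} \cdot 14\right) = 9 \left(- \frac{1}{546} + 14 \sqrt{6}\right) = - \frac{3}{182} + 126 \sqrt{6}$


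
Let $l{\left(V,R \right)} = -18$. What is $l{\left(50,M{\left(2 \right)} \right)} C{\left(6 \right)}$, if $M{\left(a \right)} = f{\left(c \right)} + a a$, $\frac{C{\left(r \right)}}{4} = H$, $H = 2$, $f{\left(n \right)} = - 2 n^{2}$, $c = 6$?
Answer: $-144$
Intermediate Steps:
$C{\left(r \right)} = 8$ ($C{\left(r \right)} = 4 \cdot 2 = 8$)
$M{\left(a \right)} = -72 + a^{2}$ ($M{\left(a \right)} = - 2 \cdot 6^{2} + a a = \left(-2\right) 36 + a^{2} = -72 + a^{2}$)
$l{\left(50,M{\left(2 \right)} \right)} C{\left(6 \right)} = \left(-18\right) 8 = -144$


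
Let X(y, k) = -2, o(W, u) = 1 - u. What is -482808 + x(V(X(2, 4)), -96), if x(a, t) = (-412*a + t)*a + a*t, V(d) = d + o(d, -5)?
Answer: -490168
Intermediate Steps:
V(d) = 6 + d (V(d) = d + (1 - 1*(-5)) = d + (1 + 5) = d + 6 = 6 + d)
x(a, t) = a*t + a*(t - 412*a) (x(a, t) = (t - 412*a)*a + a*t = a*(t - 412*a) + a*t = a*t + a*(t - 412*a))
-482808 + x(V(X(2, 4)), -96) = -482808 + 2*(6 - 2)*(-96 - 206*(6 - 2)) = -482808 + 2*4*(-96 - 206*4) = -482808 + 2*4*(-96 - 824) = -482808 + 2*4*(-920) = -482808 - 7360 = -490168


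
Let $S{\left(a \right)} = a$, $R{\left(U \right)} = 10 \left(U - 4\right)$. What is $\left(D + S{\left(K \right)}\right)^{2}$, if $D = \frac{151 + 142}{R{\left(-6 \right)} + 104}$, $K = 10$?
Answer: $\frac{110889}{16} \approx 6930.6$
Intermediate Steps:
$R{\left(U \right)} = -40 + 10 U$ ($R{\left(U \right)} = 10 \left(-4 + U\right) = -40 + 10 U$)
$D = \frac{293}{4}$ ($D = \frac{151 + 142}{\left(-40 + 10 \left(-6\right)\right) + 104} = \frac{293}{\left(-40 - 60\right) + 104} = \frac{293}{-100 + 104} = \frac{293}{4} \approx 73.25$)
$\left(D + S{\left(K \right)}\right)^{2} = \left(\frac{293}{4} + 10\right)^{2} = \left(\frac{333}{4}\right)^{2} = \frac{110889}{16}$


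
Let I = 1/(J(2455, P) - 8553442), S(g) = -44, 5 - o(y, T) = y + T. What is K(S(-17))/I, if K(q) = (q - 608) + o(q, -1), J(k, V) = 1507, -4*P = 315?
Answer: 5148264870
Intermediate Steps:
P = -315/4 (P = -1/4*315 = -315/4 ≈ -78.750)
o(y, T) = 5 - T - y (o(y, T) = 5 - (y + T) = 5 - (T + y) = 5 + (-T - y) = 5 - T - y)
K(q) = -602 (K(q) = (q - 608) + (5 - 1*(-1) - q) = (-608 + q) + (5 + 1 - q) = (-608 + q) + (6 - q) = -602)
I = -1/8551935 (I = 1/(1507 - 8553442) = 1/(-8551935) = -1/8551935 ≈ -1.1693e-7)
K(S(-17))/I = -602/(-1/8551935) = -602*(-8551935) = 5148264870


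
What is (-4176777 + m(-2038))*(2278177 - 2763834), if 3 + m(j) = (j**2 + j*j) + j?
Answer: -2004826091990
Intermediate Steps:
m(j) = -3 + j + 2*j**2 (m(j) = -3 + ((j**2 + j*j) + j) = -3 + ((j**2 + j**2) + j) = -3 + (2*j**2 + j) = -3 + (j + 2*j**2) = -3 + j + 2*j**2)
(-4176777 + m(-2038))*(2278177 - 2763834) = (-4176777 + (-3 - 2038 + 2*(-2038)**2))*(2278177 - 2763834) = (-4176777 + (-3 - 2038 + 2*4153444))*(-485657) = (-4176777 + (-3 - 2038 + 8306888))*(-485657) = (-4176777 + 8304847)*(-485657) = 4128070*(-485657) = -2004826091990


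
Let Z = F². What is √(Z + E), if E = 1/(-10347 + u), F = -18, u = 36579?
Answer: √55737550302/13116 ≈ 18.000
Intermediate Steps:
E = 1/26232 (E = 1/(-10347 + 36579) = 1/26232 ≈ 3.8121e-5)
Z = 324 (Z = (-18)² = 324)
√(Z + E) = √(324 + 1/26232) = √(8499169/26232) = √55737550302/13116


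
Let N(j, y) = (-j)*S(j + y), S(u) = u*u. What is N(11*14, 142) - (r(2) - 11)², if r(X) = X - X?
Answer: -13492985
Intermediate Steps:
S(u) = u²
r(X) = 0
N(j, y) = -j*(j + y)² (N(j, y) = (-j)*(j + y)² = -j*(j + y)²)
N(11*14, 142) - (r(2) - 11)² = -11*14*(11*14 + 142)² - (0 - 11)² = -1*154*(154 + 142)² - 1*(-11)² = -1*154*296² - 1*121 = -1*154*87616 - 121 = -13492864 - 121 = -13492985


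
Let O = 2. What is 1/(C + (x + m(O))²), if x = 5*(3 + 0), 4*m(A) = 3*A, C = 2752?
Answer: 4/12097 ≈ 0.00033066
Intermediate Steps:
m(A) = 3*A/4 (m(A) = (3*A)/4 = 3*A/4)
x = 15 (x = 5*3 = 15)
1/(C + (x + m(O))²) = 1/(2752 + (15 + (¾)*2)²) = 1/(2752 + (15 + 3/2)²) = 1/(2752 + (33/2)²) = 1/(2752 + 1089/4) = 1/(12097/4) = 4/12097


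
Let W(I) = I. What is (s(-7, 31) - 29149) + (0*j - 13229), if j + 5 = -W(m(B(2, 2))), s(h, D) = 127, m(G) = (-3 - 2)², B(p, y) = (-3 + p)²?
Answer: -42251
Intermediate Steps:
m(G) = 25 (m(G) = (-5)² = 25)
j = -30 (j = -5 - 1*25 = -5 - 25 = -30)
(s(-7, 31) - 29149) + (0*j - 13229) = (127 - 29149) + (0*(-30) - 13229) = -29022 + (0 - 13229) = -29022 - 13229 = -42251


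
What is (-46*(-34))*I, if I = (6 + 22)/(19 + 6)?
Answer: 43792/25 ≈ 1751.7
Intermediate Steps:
I = 28/25 ≈ 1.1200
(-46*(-34))*I = -46*(-34)*(28/25) = 1564*(28/25) = 43792/25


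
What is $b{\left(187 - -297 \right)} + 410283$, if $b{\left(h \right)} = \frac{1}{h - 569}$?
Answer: $\frac{34874054}{85} \approx 4.1028 \cdot 10^{5}$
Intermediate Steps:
$b{\left(h \right)} = \frac{1}{-569 + h}$
$b{\left(187 - -297 \right)} + 410283 = \frac{1}{-569 + \left(187 - -297\right)} + 410283 = \frac{1}{-569 + \left(187 + 297\right)} + 410283 = \frac{1}{-569 + 484} + 410283 = \frac{1}{-85} + 410283 = - \frac{1}{85} + 410283 = \frac{34874054}{85}$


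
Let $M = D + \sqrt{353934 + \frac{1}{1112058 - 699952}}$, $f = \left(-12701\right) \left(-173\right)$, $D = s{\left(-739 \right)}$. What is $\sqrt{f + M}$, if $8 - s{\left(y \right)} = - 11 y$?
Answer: $\frac{\sqrt{371786650977599872 + 412106 \sqrt{60109090884510530}}}{412106} \approx 1479.8$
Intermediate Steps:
$s{\left(y \right)} = 8 + 11 y$ ($s{\left(y \right)} = 8 - - 11 y = 8 + 11 y$)
$D = -8121$ ($D = 8 + 11 \left(-739\right) = 8 - 8129 = -8121$)
$f = 2197273$
$M = -8121 + \frac{\sqrt{60109090884510530}}{412106}$ ($M = -8121 + \sqrt{353934 + \frac{1}{1112058 - 699952}} = -8121 + \sqrt{353934 + \frac{1}{412106}} = -8121 + \sqrt{\frac{145858325005}{412106}} = -8121 + \frac{\sqrt{60109090884510530}}{412106} \approx -7526.1$)
$\sqrt{f + M} = \sqrt{2197273 - \left(8121 - \frac{\sqrt{60109090884510530}}{412106}\right)} = \sqrt{2189152 + \frac{\sqrt{60109090884510530}}{412106}}$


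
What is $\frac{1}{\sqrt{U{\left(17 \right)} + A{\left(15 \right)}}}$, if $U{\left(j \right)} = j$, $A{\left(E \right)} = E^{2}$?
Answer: $\frac{\sqrt{2}}{22} \approx 0.064282$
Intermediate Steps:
$\frac{1}{\sqrt{U{\left(17 \right)} + A{\left(15 \right)}}} = \frac{1}{\sqrt{17 + 15^{2}}} = \frac{1}{\sqrt{17 + 225}} = \frac{1}{\sqrt{242}} = \frac{1}{11 \sqrt{2}} = \frac{\sqrt{2}}{22}$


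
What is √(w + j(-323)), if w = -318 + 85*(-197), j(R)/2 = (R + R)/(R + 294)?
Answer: I*√14312515/29 ≈ 130.45*I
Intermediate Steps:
j(R) = 4*R/(294 + R) (j(R) = 2*((R + R)/(R + 294)) = 2*((2*R)/(294 + R)) = 2*(2*R/(294 + R)) = 4*R/(294 + R))
w = -17063 (w = -318 - 16745 = -17063)
√(w + j(-323)) = √(-17063 + 4*(-323)/(294 - 323)) = √(-17063 + 4*(-323)/(-29)) = √(-17063 + 4*(-323)*(-1/29)) = √(-17063 + 1292/29) = √(-493535/29) = I*√14312515/29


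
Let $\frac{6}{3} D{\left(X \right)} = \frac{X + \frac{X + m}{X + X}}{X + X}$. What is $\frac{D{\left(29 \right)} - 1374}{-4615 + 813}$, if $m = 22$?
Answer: $\frac{9242539}{25579856} \approx 0.36132$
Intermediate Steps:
$D{\left(X \right)} = \frac{X + \frac{22 + X}{2 X}}{4 X}$ ($D{\left(X \right)} = \frac{\left(X + \frac{X + 22}{X + X}\right) \frac{1}{X + X}}{2} = \frac{\left(X + \frac{22 + X}{2 X}\right) \frac{1}{2 X}}{2} = \frac{\frac{1}{2} \frac{1}{X} \left(X + \frac{22 + X}{2 X}\right)}{2} = \frac{X + \frac{22 + X}{2 X}}{4 X}$)
$\frac{D{\left(29 \right)} - 1374}{-4615 + 813} = \frac{\frac{22 + 29 + 2 \cdot 29^{2}}{8 \cdot 841} - 1374}{-4615 + 813} = \frac{\frac{1}{8} \cdot \frac{1}{841} \left(22 + 29 + 2 \cdot 841\right) - 1374}{-3802} = \left(\frac{1}{8} \cdot \frac{1}{841} \left(22 + 29 + 1682\right) - 1374\right) \left(- \frac{1}{3802}\right) = \left(\frac{1}{8} \cdot \frac{1}{841} \cdot 1733 - 1374\right) \left(- \frac{1}{3802}\right) = \left(\frac{1733}{6728} - 1374\right) \left(- \frac{1}{3802}\right) = \left(- \frac{9242539}{6728}\right) \left(- \frac{1}{3802}\right) = \frac{9242539}{25579856}$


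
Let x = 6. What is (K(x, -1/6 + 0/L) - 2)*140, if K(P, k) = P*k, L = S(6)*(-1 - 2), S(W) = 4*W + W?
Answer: -420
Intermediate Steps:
S(W) = 5*W
L = -90 (L = (5*6)*(-1 - 2) = 30*(-3) = -90)
(K(x, -1/6 + 0/L) - 2)*140 = (6*(-1/6 + 0/(-90)) - 2)*140 = (6*(-1*⅙ + 0*(-1/90)) - 2)*140 = (6*(-⅙ + 0) - 2)*140 = (6*(-⅙) - 2)*140 = (-1 - 2)*140 = -3*140 = -420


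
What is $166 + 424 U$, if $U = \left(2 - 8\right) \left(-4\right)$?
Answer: $10342$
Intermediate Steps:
$U = 24$ ($U = \left(-6\right) \left(-4\right) = 24$)
$166 + 424 U = 166 + 424 \cdot 24 = 166 + 10176 = 10342$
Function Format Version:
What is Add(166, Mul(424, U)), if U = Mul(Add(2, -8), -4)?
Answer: 10342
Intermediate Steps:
U = 24 (U = Mul(-6, -4) = 24)
Add(166, Mul(424, U)) = Add(166, Mul(424, 24)) = Add(166, 10176) = 10342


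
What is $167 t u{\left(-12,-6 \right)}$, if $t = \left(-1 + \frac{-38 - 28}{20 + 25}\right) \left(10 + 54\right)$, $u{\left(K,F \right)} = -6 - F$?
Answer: $0$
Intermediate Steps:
$t = - \frac{2368}{15}$ ($t = \left(-1 - \frac{66}{45}\right) 64 = \left(-1 - \frac{22}{15}\right) 64 = \left(- \frac{37}{15}\right) 64 = - \frac{2368}{15} \approx -157.87$)
$167 t u{\left(-12,-6 \right)} = 167 \left(- \frac{2368}{15}\right) \left(-6 - -6\right) = - \frac{395456 \left(-6 + 6\right)}{15} = \left(- \frac{395456}{15}\right) 0 = 0$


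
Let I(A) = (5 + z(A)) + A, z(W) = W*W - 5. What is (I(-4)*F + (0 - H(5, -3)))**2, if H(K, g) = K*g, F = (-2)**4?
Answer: 42849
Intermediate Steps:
z(W) = -5 + W**2 (z(W) = W**2 - 5 = -5 + W**2)
F = 16
I(A) = A + A**2 (I(A) = (5 + (-5 + A**2)) + A = A**2 + A = A + A**2)
(I(-4)*F + (0 - H(5, -3)))**2 = (-4*(1 - 4)*16 + (0 - 5*(-3)))**2 = (-4*(-3)*16 + (0 - 1*(-15)))**2 = (12*16 + (0 + 15))**2 = (192 + 15)**2 = 207**2 = 42849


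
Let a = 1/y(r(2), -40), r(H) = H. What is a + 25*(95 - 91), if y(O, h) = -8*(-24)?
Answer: 19201/192 ≈ 100.01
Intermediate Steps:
y(O, h) = 192
a = 1/192 ≈ 0.0052083
a + 25*(95 - 91) = 1/192 + 25*(95 - 91) = 1/192 + 25*4 = 1/192 + 100 = 19201/192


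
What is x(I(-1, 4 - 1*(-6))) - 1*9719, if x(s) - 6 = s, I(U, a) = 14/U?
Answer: -9727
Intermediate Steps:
x(s) = 6 + s
x(I(-1, 4 - 1*(-6))) - 1*9719 = (6 + 14/(-1)) - 1*9719 = (6 + 14*(-1)) - 9719 = (6 - 14) - 9719 = -8 - 9719 = -9727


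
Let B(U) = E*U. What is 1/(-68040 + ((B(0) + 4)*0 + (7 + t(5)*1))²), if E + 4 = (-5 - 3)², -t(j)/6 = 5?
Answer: -1/67511 ≈ -1.4812e-5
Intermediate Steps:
t(j) = -30 (t(j) = -6*5 = -30)
E = 60 (E = -4 + (-5 - 3)² = -4 + (-8)² = -4 + 64 = 60)
B(U) = 60*U
1/(-68040 + ((B(0) + 4)*0 + (7 + t(5)*1))²) = 1/(-68040 + ((60*0 + 4)*0 + (7 - 30*1))²) = 1/(-68040 + ((0 + 4)*0 + (7 - 30))²) = 1/(-68040 + (4*0 - 23)²) = 1/(-68040 + (0 - 23)²) = 1/(-68040 + (-23)²) = 1/(-68040 + 529) = 1/(-67511) = -1/67511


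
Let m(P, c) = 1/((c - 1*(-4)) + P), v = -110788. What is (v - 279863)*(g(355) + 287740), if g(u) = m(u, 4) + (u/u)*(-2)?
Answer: -13601021760215/121 ≈ -1.1241e+11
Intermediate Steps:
m(P, c) = 1/(4 + P + c) (m(P, c) = 1/((c + 4) + P) = 1/((4 + c) + P) = 1/(4 + P + c))
g(u) = -2 + 1/(8 + u) (g(u) = 1/(4 + u + 4) + (u/u)*(-2) = 1/(8 + u) + 1*(-2) = 1/(8 + u) - 2 = -2 + 1/(8 + u))
(v - 279863)*(g(355) + 287740) = (-110788 - 279863)*((-15 - 2*355)/(8 + 355) + 287740) = -390651*((-15 - 710)/363 + 287740) = -390651*((1/363)*(-725) + 287740) = -390651*(-725/363 + 287740) = -390651*104448895/363 = -13601021760215/121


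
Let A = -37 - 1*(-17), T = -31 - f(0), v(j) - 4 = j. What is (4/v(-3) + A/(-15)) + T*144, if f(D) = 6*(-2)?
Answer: -8192/3 ≈ -2730.7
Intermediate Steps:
f(D) = -12
v(j) = 4 + j
T = -19 (T = -31 - 1*(-12) = -31 + 12 = -19)
A = -20 (A = -37 + 17 = -20)
(4/v(-3) + A/(-15)) + T*144 = (4/(4 - 3) - 20/(-15)) - 19*144 = (4/1 - 20*(-1/15)) - 2736 = (4*1 + 4/3) - 2736 = (4 + 4/3) - 2736 = 16/3 - 2736 = -8192/3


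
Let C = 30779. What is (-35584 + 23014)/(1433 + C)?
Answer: -6285/16106 ≈ -0.39023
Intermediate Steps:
(-35584 + 23014)/(1433 + C) = (-35584 + 23014)/(1433 + 30779) = -12570/32212 = -12570*1/32212 = -6285/16106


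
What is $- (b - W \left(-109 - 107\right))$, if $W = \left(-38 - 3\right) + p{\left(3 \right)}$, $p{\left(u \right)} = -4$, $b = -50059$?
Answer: $59779$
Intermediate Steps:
$W = -45$ ($W = \left(-38 - 3\right) - 4 = -41 - 4 = -45$)
$- (b - W \left(-109 - 107\right)) = - (-50059 - - 45 \left(-109 - 107\right)) = - (-50059 - \left(-45\right) \left(-216\right)) = - (-50059 - 9720) = \left(-1\right) \left(-59779\right) = 59779$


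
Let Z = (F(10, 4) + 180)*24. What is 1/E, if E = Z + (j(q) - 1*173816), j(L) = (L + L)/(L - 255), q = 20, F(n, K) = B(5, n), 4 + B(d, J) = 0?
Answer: -47/7970832 ≈ -5.8965e-6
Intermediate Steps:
B(d, J) = -4 (B(d, J) = -4 + 0 = -4)
F(n, K) = -4
j(L) = 2*L/(-255 + L) (j(L) = (2*L)/(-255 + L) = 2*L/(-255 + L))
Z = 4224 (Z = (-4 + 180)*24 = 176*24 = 4224)
E = -7970832/47 (E = 4224 + (2*20/(-255 + 20) - 1*173816) = 4224 + (2*20/(-235) - 173816) = 4224 + (2*20*(-1/235) - 173816) = 4224 + (-8/47 - 173816) = 4224 - 8169360/47 = -7970832/47 ≈ -1.6959e+5)
1/E = 1/(-7970832/47) = -47/7970832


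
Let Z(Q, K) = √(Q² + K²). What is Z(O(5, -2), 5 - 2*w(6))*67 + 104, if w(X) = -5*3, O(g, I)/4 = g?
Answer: 104 + 335*√65 ≈ 2804.9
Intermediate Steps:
O(g, I) = 4*g
w(X) = -15
Z(Q, K) = √(K² + Q²)
Z(O(5, -2), 5 - 2*w(6))*67 + 104 = √((5 - 2*(-15))² + (4*5)²)*67 + 104 = √((5 + 30)² + 20²)*67 + 104 = √(35² + 400)*67 + 104 = √(1225 + 400)*67 + 104 = √1625*67 + 104 = (5*√65)*67 + 104 = 335*√65 + 104 = 104 + 335*√65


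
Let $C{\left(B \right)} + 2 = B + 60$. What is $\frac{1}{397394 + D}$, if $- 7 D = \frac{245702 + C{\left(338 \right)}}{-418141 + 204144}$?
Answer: $\frac{1497979}{595288112824} \approx 2.5164 \cdot 10^{-6}$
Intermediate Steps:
$C{\left(B \right)} = 58 + B$ ($C{\left(B \right)} = -2 + \left(B + 60\right) = -2 + \left(60 + B\right) = 58 + B$)
$D = \frac{246098}{1497979}$ ($D = - \frac{\left(245702 + \left(58 + 338\right)\right) \frac{1}{-418141 + 204144}}{7} = - \frac{\left(245702 + 396\right) \frac{1}{-213997}}{7} = - \frac{246098 \left(- \frac{1}{213997}\right)}{7} = \left(- \frac{1}{7}\right) \left(- \frac{246098}{213997}\right) = \frac{246098}{1497979} \approx 0.16429$)
$\frac{1}{397394 + D} = \frac{1}{397394 + \frac{246098}{1497979}} = \frac{1}{\frac{595288112824}{1497979}} = \frac{1497979}{595288112824}$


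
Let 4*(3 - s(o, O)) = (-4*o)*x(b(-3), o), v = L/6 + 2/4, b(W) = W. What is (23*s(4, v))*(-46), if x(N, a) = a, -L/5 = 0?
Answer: -20102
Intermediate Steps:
L = 0 (L = -5*0 = 0)
v = 1/2 (v = 0/6 + 2/4 = 0*(1/6) + 2*(1/4) = 0 + 1/2 = 1/2 ≈ 0.50000)
s(o, O) = 3 + o**2 (s(o, O) = 3 - (-4*o)*o/4 = 3 - (-1)*o**2 = 3 + o**2)
(23*s(4, v))*(-46) = (23*(3 + 4**2))*(-46) = (23*(3 + 16))*(-46) = (23*19)*(-46) = 437*(-46) = -20102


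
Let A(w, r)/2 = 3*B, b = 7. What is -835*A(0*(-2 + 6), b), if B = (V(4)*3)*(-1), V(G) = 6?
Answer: 90180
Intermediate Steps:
B = -18 (B = (6*3)*(-1) = 18*(-1) = -18)
A(w, r) = -108 (A(w, r) = 2*(3*(-18)) = 2*(-54) = -108)
-835*A(0*(-2 + 6), b) = -835*(-108) = 90180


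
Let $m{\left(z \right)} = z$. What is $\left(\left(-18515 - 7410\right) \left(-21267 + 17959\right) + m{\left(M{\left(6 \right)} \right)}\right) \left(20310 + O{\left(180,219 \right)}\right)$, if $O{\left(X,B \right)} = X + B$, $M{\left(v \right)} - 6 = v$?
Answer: $1776002017608$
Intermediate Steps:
$M{\left(v \right)} = 6 + v$
$O{\left(X,B \right)} = B + X$
$\left(\left(-18515 - 7410\right) \left(-21267 + 17959\right) + m{\left(M{\left(6 \right)} \right)}\right) \left(20310 + O{\left(180,219 \right)}\right) = \left(\left(-18515 - 7410\right) \left(-21267 + 17959\right) + \left(6 + 6\right)\right) \left(20310 + \left(219 + 180\right)\right) = \left(\left(-25925\right) \left(-3308\right) + 12\right) \left(20310 + 399\right) = \left(85759900 + 12\right) 20709 = 85759912 \cdot 20709 = 1776002017608$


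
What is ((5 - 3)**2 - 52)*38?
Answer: -1824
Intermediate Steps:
((5 - 3)**2 - 52)*38 = (2**2 - 52)*38 = (4 - 52)*38 = -48*38 = -1824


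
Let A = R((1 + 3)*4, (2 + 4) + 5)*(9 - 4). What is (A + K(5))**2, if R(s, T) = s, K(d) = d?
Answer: 7225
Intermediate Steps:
A = 80 (A = ((1 + 3)*4)*(9 - 4) = (4*4)*5 = 16*5 = 80)
(A + K(5))**2 = (80 + 5)**2 = 85**2 = 7225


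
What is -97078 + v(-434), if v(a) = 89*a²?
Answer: 16666606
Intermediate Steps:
-97078 + v(-434) = -97078 + 89*(-434)² = -97078 + 89*188356 = -97078 + 16763684 = 16666606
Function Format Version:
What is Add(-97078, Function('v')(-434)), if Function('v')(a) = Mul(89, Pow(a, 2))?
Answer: 16666606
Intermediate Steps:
Add(-97078, Function('v')(-434)) = Add(-97078, Mul(89, Pow(-434, 2))) = Add(-97078, Mul(89, 188356)) = Add(-97078, 16763684) = 16666606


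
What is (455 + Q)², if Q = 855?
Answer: 1716100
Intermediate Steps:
(455 + Q)² = (455 + 855)² = 1310² = 1716100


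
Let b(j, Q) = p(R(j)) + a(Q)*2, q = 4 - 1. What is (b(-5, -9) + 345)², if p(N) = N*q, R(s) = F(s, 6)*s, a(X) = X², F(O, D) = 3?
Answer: 213444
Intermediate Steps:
q = 3
R(s) = 3*s
p(N) = 3*N (p(N) = N*3 = 3*N)
b(j, Q) = 2*Q² + 9*j (b(j, Q) = 3*(3*j) + Q²*2 = 9*j + 2*Q² = 2*Q² + 9*j)
(b(-5, -9) + 345)² = ((2*(-9)² + 9*(-5)) + 345)² = ((2*81 - 45) + 345)² = ((162 - 45) + 345)² = (117 + 345)² = 462² = 213444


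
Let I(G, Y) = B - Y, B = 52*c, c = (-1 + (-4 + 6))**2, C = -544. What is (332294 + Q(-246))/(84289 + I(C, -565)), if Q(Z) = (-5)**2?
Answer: 110773/28302 ≈ 3.9140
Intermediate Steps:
Q(Z) = 25
c = 1 (c = (-1 + 2)**2 = 1**2 = 1)
B = 52 (B = 52*1 = 52)
I(G, Y) = 52 - Y
(332294 + Q(-246))/(84289 + I(C, -565)) = (332294 + 25)/(84289 + (52 - 1*(-565))) = 332319/(84289 + (52 + 565)) = 332319/(84289 + 617) = 332319/84906 = 332319*(1/84906) = 110773/28302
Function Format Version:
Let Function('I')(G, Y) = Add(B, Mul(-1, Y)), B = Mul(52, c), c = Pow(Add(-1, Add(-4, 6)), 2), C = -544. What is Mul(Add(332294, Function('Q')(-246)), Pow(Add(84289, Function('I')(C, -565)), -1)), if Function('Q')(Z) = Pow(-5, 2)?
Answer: Rational(110773, 28302) ≈ 3.9140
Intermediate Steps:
Function('Q')(Z) = 25
c = 1 (c = Pow(Add(-1, 2), 2) = Pow(1, 2) = 1)
B = 52 (B = Mul(52, 1) = 52)
Function('I')(G, Y) = Add(52, Mul(-1, Y))
Mul(Add(332294, Function('Q')(-246)), Pow(Add(84289, Function('I')(C, -565)), -1)) = Mul(Add(332294, 25), Pow(Add(84289, Add(52, Mul(-1, -565))), -1)) = Mul(332319, Pow(Add(84289, Add(52, 565)), -1)) = Mul(332319, Pow(Add(84289, 617), -1)) = Mul(332319, Pow(84906, -1)) = Mul(332319, Rational(1, 84906)) = Rational(110773, 28302)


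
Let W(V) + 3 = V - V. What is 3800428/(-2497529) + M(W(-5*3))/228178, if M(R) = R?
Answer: -867181552771/569881172162 ≈ -1.5217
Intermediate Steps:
W(V) = -3 (W(V) = -3 + (V - V) = -3 + 0 = -3)
3800428/(-2497529) + M(W(-5*3))/228178 = 3800428/(-2497529) - 3/228178 = 3800428*(-1/2497529) - 3*1/228178 = -3800428/2497529 - 3/228178 = -867181552771/569881172162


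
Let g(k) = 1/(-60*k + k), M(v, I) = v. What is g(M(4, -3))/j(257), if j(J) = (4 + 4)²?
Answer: -1/15104 ≈ -6.6208e-5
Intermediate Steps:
g(k) = -1/(59*k) (g(k) = 1/(-59*k) = -1/(59*k))
j(J) = 64 (j(J) = 8² = 64)
g(M(4, -3))/j(257) = -1/59/4/64 = -1/59*¼*(1/64) = -1/236*1/64 = -1/15104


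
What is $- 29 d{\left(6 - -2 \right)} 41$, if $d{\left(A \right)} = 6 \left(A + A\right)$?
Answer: $-114144$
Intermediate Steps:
$d{\left(A \right)} = 12 A$ ($d{\left(A \right)} = 6 \cdot 2 A = 12 A$)
$- 29 d{\left(6 - -2 \right)} 41 = - 29 \cdot 12 \left(6 - -2\right) 41 = - 29 \cdot 12 \left(6 + 2\right) 41 = - 29 \cdot 12 \cdot 8 \cdot 41 = \left(-29\right) 96 \cdot 41 = \left(-2784\right) 41 = -114144$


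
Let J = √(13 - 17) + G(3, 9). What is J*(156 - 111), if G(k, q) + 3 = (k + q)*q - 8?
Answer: 4365 + 90*I ≈ 4365.0 + 90.0*I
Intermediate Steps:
G(k, q) = -11 + q*(k + q) (G(k, q) = -3 + ((k + q)*q - 8) = -3 + (q*(k + q) - 8) = -3 + (-8 + q*(k + q)) = -11 + q*(k + q))
J = 97 + 2*I (J = √(13 - 17) + (-11 + 9² + 3*9) = √(-4) + (-11 + 81 + 27) = 2*I + 97 = 97 + 2*I ≈ 97.0 + 2.0*I)
J*(156 - 111) = (97 + 2*I)*(156 - 111) = (97 + 2*I)*45 = 4365 + 90*I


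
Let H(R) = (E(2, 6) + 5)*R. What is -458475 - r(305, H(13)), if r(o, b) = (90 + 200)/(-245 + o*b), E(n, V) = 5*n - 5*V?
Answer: -2738012671/5972 ≈ -4.5848e+5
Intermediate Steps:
E(n, V) = -5*V + 5*n
H(R) = -15*R (H(R) = ((-5*6 + 5*2) + 5)*R = ((-30 + 10) + 5)*R = (-20 + 5)*R = -15*R)
r(o, b) = 290/(-245 + b*o)
-458475 - r(305, H(13)) = -458475 - 290/(-245 - 15*13*305) = -458475 - 290/(-245 - 195*305) = -458475 - 290/(-245 - 59475) = -458475 - 290/(-59720) = -458475 - 290*(-1)/59720 = -458475 - 1*(-29/5972) = -458475 + 29/5972 = -2738012671/5972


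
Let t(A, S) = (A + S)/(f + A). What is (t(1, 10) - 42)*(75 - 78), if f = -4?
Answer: 137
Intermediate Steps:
t(A, S) = (A + S)/(-4 + A)
(t(1, 10) - 42)*(75 - 78) = ((1 + 10)/(-4 + 1) - 42)*(75 - 78) = (11/(-3) - 42)*(-3) = (-1/3*11 - 42)*(-3) = (-11/3 - 42)*(-3) = -137/3*(-3) = 137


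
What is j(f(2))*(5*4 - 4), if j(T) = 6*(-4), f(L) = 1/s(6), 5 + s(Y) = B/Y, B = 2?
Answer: -384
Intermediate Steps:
s(Y) = -5 + 2/Y
f(L) = -3/14 (f(L) = 1/(-5 + 2/6) = 1/(-5 + 2*(⅙)) = 1/(-5 + ⅓) = 1/(-14/3) = -3/14)
j(T) = -24
j(f(2))*(5*4 - 4) = -24*(5*4 - 4) = -24*(20 - 4) = -24*16 = -384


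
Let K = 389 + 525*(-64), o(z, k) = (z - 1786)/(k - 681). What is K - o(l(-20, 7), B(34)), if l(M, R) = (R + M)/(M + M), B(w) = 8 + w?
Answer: -282981529/8520 ≈ -33214.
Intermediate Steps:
l(M, R) = (M + R)/(2*M) (l(M, R) = (M + R)/((2*M)) = (M + R)*(1/(2*M)) = (M + R)/(2*M))
o(z, k) = (-1786 + z)/(-681 + k)
K = -33211 (K = 389 - 33600 = -33211)
K - o(l(-20, 7), B(34)) = -33211 - (-1786 + (½)*(-20 + 7)/(-20))/(-681 + (8 + 34)) = -33211 - (-1786 + (½)*(-1/20)*(-13))/(-681 + 42) = -33211 - (-1786 + 13/40)/(-639) = -33211 - (-1)*(-71427)/(639*40) = -33211 - 1*23809/8520 = -33211 - 23809/8520 = -282981529/8520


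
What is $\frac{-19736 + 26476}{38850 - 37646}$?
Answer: $\frac{1685}{301} \approx 5.598$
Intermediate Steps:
$\frac{-19736 + 26476}{38850 - 37646} = \frac{6740}{1204} = 6740 \cdot \frac{1}{1204} = \frac{1685}{301}$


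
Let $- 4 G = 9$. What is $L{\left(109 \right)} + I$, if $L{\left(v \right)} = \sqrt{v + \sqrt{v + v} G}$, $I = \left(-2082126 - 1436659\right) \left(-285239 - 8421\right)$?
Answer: $1033326403100 + \frac{\sqrt{436 - 9 \sqrt{218}}}{2} \approx 1.0333 \cdot 10^{12}$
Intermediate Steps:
$G = - \frac{9}{4}$ ($G = \left(- \frac{1}{4}\right) 9 = - \frac{9}{4} \approx -2.25$)
$I = 1033326403100$ ($I = \left(-3518785\right) \left(-293660\right) = 1033326403100$)
$L{\left(v \right)} = \sqrt{v - \frac{9 \sqrt{2} \sqrt{v}}{4}}$ ($L{\left(v \right)} = \sqrt{v + \sqrt{v + v} \left(- \frac{9}{4}\right)} = \sqrt{v + \sqrt{2 v} \left(- \frac{9}{4}\right)} = \sqrt{v + \sqrt{2} \sqrt{v} \left(- \frac{9}{4}\right)} = \sqrt{v - \frac{9 \sqrt{2} \sqrt{v}}{4}}$)
$L{\left(109 \right)} + I = \frac{\sqrt{4 \cdot 109 - 9 \sqrt{2} \sqrt{109}}}{2} + 1033326403100 = \frac{\sqrt{436 - 9 \sqrt{218}}}{2} + 1033326403100 = 1033326403100 + \frac{\sqrt{436 - 9 \sqrt{218}}}{2}$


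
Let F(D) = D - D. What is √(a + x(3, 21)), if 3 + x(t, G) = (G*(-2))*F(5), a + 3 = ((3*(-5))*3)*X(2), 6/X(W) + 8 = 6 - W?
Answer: √246/2 ≈ 7.8422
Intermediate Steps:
X(W) = 6/(-2 - W) (X(W) = 6/(-8 + (6 - W)) = 6/(-2 - W))
F(D) = 0
a = 129/2 (a = -3 + ((3*(-5))*3)*(-6/(2 + 2)) = -3 + (-15*3)*(-6/4) = -3 - (-270)/4 = -3 - 45*(-3/2) = -3 + 135/2 = 129/2 ≈ 64.500)
x(t, G) = -3 (x(t, G) = -3 + (G*(-2))*0 = -3 - 2*G*0 = -3 + 0 = -3)
√(a + x(3, 21)) = √(129/2 - 3) = √(123/2) = √246/2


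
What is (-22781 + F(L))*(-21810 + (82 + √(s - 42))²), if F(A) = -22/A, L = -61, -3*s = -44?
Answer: 63005325460/183 - 227897516*I*√246/183 ≈ 3.4429e+8 - 1.9532e+7*I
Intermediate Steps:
s = 44/3 (s = -⅓*(-44) = 44/3 ≈ 14.667)
(-22781 + F(L))*(-21810 + (82 + √(s - 42))²) = (-22781 - 22/(-61))*(-21810 + (82 + √(44/3 - 42))²) = (-22781 - 22*(-1/61))*(-21810 + (82 + √(-82/3))²) = (-22781 + 22/61)*(-21810 + (82 + I*√246/3)²) = -1389619*(-21810 + (82 + I*√246/3)²)/61 = 30307590390/61 - 1389619*(82 + I*√246/3)²/61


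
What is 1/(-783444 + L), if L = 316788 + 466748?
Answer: 1/92 ≈ 0.010870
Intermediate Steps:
L = 783536
1/(-783444 + L) = 1/(-783444 + 783536) = 1/92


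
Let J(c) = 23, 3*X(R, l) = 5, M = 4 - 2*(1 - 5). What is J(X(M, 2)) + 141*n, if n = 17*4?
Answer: 9611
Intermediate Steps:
n = 68
M = 12 (M = 4 - 2*(-4) = 4 - 1*(-8) = 4 + 8 = 12)
X(R, l) = 5/3 (X(R, l) = (1/3)*5 = 5/3)
J(X(M, 2)) + 141*n = 23 + 141*68 = 23 + 9588 = 9611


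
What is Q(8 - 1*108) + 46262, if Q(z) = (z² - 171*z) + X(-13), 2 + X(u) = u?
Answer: 73347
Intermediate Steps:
X(u) = -2 + u
Q(z) = -15 + z² - 171*z (Q(z) = (z² - 171*z) + (-2 - 13) = (z² - 171*z) - 15 = -15 + z² - 171*z)
Q(8 - 1*108) + 46262 = (-15 + (8 - 1*108)² - 171*(8 - 1*108)) + 46262 = (-15 + (8 - 108)² - 171*(8 - 108)) + 46262 = (-15 + (-100)² - 171*(-100)) + 46262 = (-15 + 10000 + 17100) + 46262 = 27085 + 46262 = 73347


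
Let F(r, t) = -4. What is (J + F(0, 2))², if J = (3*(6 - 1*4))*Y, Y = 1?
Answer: 4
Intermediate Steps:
J = 6 (J = (3*(6 - 1*4))*1 = (3*(6 - 4))*1 = (3*2)*1 = 6*1 = 6)
(J + F(0, 2))² = (6 - 4)² = 2² = 4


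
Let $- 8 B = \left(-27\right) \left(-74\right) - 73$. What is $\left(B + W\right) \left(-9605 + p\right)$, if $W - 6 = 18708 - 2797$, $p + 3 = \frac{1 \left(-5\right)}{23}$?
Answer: $- \frac{27714451479}{184} \approx -1.5062 \cdot 10^{8}$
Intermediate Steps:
$p = - \frac{74}{23}$ ($p = -3 + \frac{1 \left(-5\right)}{23} = -3 - \frac{5}{23} = - \frac{74}{23} \approx -3.2174$)
$W = 15917$ ($W = 6 + \left(18708 - 2797\right) = 6 + 15911 = 15917$)
$B = - \frac{1925}{8}$ ($B = - \frac{\left(-27\right) \left(-74\right) - 73}{8} = - \frac{1998 - 73}{8} = \left(- \frac{1}{8}\right) 1925 = - \frac{1925}{8} \approx -240.63$)
$\left(B + W\right) \left(-9605 + p\right) = \left(- \frac{1925}{8} + 15917\right) \left(-9605 - \frac{74}{23}\right) = \frac{125411}{8} \left(- \frac{220989}{23}\right) = - \frac{27714451479}{184}$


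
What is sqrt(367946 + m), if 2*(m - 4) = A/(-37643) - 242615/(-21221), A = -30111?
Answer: sqrt(234798961928939633829314)/798822103 ≈ 606.59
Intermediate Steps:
m = 8081159400/798822103 (m = 4 + (-30111/(-37643) - 242615/(-21221))/2 = 4 + (-30111*(-1/37643) - 242615*(-1/21221))/2 = 4 + (30111/37643 + 242615/21221)/2 = 4 + (1/2)*(9771741976/798822103) = 4 + 4885870988/798822103 = 8081159400/798822103 ≈ 10.116)
sqrt(367946 + m) = sqrt(367946 + 8081159400/798822103) = sqrt(293931478669838/798822103) = sqrt(234798961928939633829314)/798822103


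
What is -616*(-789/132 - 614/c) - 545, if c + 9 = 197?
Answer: 241995/47 ≈ 5148.8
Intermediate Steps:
c = 188 (c = -9 + 197 = 188)
-616*(-789/132 - 614/c) - 545 = -616*(-789/132 - 614/188) - 545 = -616*(-789*1/132 - 614*1/188) - 545 = -616*(-263/44 - 307/94) - 545 = -616*(-19115/2068) - 545 = 267610/47 - 545 = 241995/47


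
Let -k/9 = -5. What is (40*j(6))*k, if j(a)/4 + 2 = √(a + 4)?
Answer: -14400 + 7200*√10 ≈ 8368.4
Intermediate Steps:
k = 45 (k = -9*(-5) = 45)
j(a) = -8 + 4*√(4 + a) (j(a) = -8 + 4*√(a + 4) = -8 + 4*√(4 + a))
(40*j(6))*k = (40*(-8 + 4*√(4 + 6)))*45 = (40*(-8 + 4*√10))*45 = (-320 + 160*√10)*45 = -14400 + 7200*√10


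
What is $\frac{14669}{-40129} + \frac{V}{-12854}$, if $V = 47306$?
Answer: $- \frac{1043448900}{257909083} \approx -4.0458$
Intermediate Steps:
$\frac{14669}{-40129} + \frac{V}{-12854} = \frac{14669}{-40129} + \frac{47306}{-12854} = 14669 \left(- \frac{1}{40129}\right) + 47306 \left(- \frac{1}{12854}\right) = - \frac{14669}{40129} - \frac{23653}{6427} = - \frac{1043448900}{257909083}$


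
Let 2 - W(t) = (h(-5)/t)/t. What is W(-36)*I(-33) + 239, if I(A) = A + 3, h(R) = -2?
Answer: 19327/108 ≈ 178.95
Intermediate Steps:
I(A) = 3 + A
W(t) = 2 + 2/t² (W(t) = 2 - (-2/t)/t = 2 - (-2)/t² = 2 + 2/t²)
W(-36)*I(-33) + 239 = (2 + 2/(-36)²)*(3 - 33) + 239 = (2 + 2*(1/1296))*(-30) + 239 = (2 + 1/648)*(-30) + 239 = (1297/648)*(-30) + 239 = -6485/108 + 239 = 19327/108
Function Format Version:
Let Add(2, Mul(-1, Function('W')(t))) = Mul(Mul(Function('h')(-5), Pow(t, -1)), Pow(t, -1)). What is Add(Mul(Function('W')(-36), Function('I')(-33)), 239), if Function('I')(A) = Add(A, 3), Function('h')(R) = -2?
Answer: Rational(19327, 108) ≈ 178.95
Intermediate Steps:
Function('I')(A) = Add(3, A)
Function('W')(t) = Add(2, Mul(2, Pow(t, -2))) (Function('W')(t) = Add(2, Mul(-1, Mul(Mul(-2, Pow(t, -1)), Pow(t, -1)))) = Add(2, Mul(-1, Mul(-2, Pow(t, -2)))) = Add(2, Mul(2, Pow(t, -2))))
Add(Mul(Function('W')(-36), Function('I')(-33)), 239) = Add(Mul(Add(2, Mul(2, Pow(-36, -2))), Add(3, -33)), 239) = Add(Mul(Add(2, Mul(2, Rational(1, 1296))), -30), 239) = Add(Mul(Add(2, Rational(1, 648)), -30), 239) = Add(Mul(Rational(1297, 648), -30), 239) = Add(Rational(-6485, 108), 239) = Rational(19327, 108)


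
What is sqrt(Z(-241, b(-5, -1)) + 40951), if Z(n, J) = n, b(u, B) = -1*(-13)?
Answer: sqrt(40710) ≈ 201.77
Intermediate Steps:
b(u, B) = 13
sqrt(Z(-241, b(-5, -1)) + 40951) = sqrt(-241 + 40951) = sqrt(40710)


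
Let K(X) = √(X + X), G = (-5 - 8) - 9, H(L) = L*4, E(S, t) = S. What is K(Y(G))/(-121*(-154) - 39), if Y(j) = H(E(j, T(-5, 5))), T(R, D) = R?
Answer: 4*I*√11/18595 ≈ 0.00071344*I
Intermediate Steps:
H(L) = 4*L
G = -22 (G = -13 - 9 = -22)
Y(j) = 4*j
K(X) = √2*√X (K(X) = √(2*X) = √2*√X)
K(Y(G))/(-121*(-154) - 39) = (√2*√(4*(-22)))/(-121*(-154) - 39) = (√2*√(-88))/(18634 - 39) = (√2*(2*I*√22))/18595 = (4*I*√11)*(1/18595) = 4*I*√11/18595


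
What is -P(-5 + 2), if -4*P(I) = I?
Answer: -¾ ≈ -0.75000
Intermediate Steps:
P(I) = -I/4
-P(-5 + 2) = -(-1)*(-5 + 2)/4 = -(-1)*(-3)/4 = -1*¾ = -¾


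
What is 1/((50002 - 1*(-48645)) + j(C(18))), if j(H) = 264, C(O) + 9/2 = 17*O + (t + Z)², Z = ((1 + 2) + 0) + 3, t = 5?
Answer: 1/98911 ≈ 1.0110e-5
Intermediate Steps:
Z = 6 (Z = (3 + 0) + 3 = 3 + 3 = 6)
C(O) = 233/2 + 17*O (C(O) = -9/2 + (17*O + (5 + 6)²) = -9/2 + (17*O + 11²) = -9/2 + (17*O + 121) = -9/2 + (121 + 17*O) = 233/2 + 17*O)
1/((50002 - 1*(-48645)) + j(C(18))) = 1/((50002 - 1*(-48645)) + 264) = 1/((50002 + 48645) + 264) = 1/(98647 + 264) = 1/98911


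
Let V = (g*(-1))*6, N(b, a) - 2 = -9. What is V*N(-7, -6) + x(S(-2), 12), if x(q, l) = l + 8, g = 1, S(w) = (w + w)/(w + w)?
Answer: 62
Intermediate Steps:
S(w) = 1 (S(w) = (2*w)/((2*w)) = (2*w)*(1/(2*w)) = 1)
N(b, a) = -7 (N(b, a) = 2 - 9 = -7)
x(q, l) = 8 + l
V = -6 (V = (1*(-1))*6 = -1*6 = -6)
V*N(-7, -6) + x(S(-2), 12) = -6*(-7) + (8 + 12) = 42 + 20 = 62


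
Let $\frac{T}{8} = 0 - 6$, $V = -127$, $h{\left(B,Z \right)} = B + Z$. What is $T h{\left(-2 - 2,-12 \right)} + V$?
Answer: $641$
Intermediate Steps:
$T = -48$ ($T = 8 \left(0 - 6\right) = 8 \left(-6\right) = -48$)
$T h{\left(-2 - 2,-12 \right)} + V = - 48 \left(\left(-2 - 2\right) - 12\right) - 127 = - 48 \left(-4 - 12\right) - 127 = \left(-48\right) \left(-16\right) - 127 = 768 - 127 = 641$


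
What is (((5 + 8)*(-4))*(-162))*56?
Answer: 471744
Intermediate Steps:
(((5 + 8)*(-4))*(-162))*56 = ((13*(-4))*(-162))*56 = -52*(-162)*56 = 8424*56 = 471744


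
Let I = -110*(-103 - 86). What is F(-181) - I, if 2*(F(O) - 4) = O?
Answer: -41753/2 ≈ -20877.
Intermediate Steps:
F(O) = 4 + O/2
I = 20790 (I = -110*(-189) = 20790)
F(-181) - I = (4 + (½)*(-181)) - 1*20790 = (4 - 181/2) - 20790 = -173/2 - 20790 = -41753/2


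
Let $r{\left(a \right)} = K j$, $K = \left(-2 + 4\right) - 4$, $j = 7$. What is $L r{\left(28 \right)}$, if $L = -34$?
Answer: $476$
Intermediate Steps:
$K = -2$ ($K = 2 - 4 = -2$)
$r{\left(a \right)} = -14$ ($r{\left(a \right)} = \left(-2\right) 7 = -14$)
$L r{\left(28 \right)} = \left(-34\right) \left(-14\right) = 476$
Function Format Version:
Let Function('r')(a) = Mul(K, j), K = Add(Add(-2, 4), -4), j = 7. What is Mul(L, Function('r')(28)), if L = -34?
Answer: 476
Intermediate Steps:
K = -2 (K = Add(2, -4) = -2)
Function('r')(a) = -14 (Function('r')(a) = Mul(-2, 7) = -14)
Mul(L, Function('r')(28)) = Mul(-34, -14) = 476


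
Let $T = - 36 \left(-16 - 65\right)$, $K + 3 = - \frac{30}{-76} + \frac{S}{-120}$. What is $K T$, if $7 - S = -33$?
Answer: $- \frac{162810}{19} \approx -8569.0$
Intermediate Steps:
$S = 40$ ($S = 7 - -33 = 7 + 33 = 40$)
$K = - \frac{335}{114}$ ($K = -3 + \left(- \frac{30}{-76} + \frac{40}{-120}\right) = -3 + \left(\left(-30\right) \left(- \frac{1}{76}\right) + 40 \left(- \frac{1}{120}\right)\right) = -3 + \left(\frac{15}{38} - \frac{1}{3}\right) = -3 + \frac{7}{114} = - \frac{335}{114} \approx -2.9386$)
$T = 2916$ ($T = \left(-36\right) \left(-81\right) = 2916$)
$K T = \left(- \frac{335}{114}\right) 2916 = - \frac{162810}{19}$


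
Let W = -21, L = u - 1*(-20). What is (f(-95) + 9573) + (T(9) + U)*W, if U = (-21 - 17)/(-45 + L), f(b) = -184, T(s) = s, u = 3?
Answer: 100801/11 ≈ 9163.7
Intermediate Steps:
L = 23 (L = 3 - 1*(-20) = 3 + 20 = 23)
U = 19/11 (U = (-21 - 17)/(-45 + 23) = -38/(-22) = -38*(-1/22) = 19/11 ≈ 1.7273)
(f(-95) + 9573) + (T(9) + U)*W = (-184 + 9573) + (9 + 19/11)*(-21) = 9389 + (118/11)*(-21) = 9389 - 2478/11 = 100801/11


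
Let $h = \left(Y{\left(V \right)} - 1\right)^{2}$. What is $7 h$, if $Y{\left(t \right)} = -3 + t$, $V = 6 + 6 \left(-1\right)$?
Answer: $112$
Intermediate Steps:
$V = 0$ ($V = 6 - 6 = 0$)
$h = 16$ ($h = \left(\left(-3 + 0\right) - 1\right)^{2} = \left(-3 - 1\right)^{2} = \left(-4\right)^{2} = 16$)
$7 h = 7 \cdot 16 = 112$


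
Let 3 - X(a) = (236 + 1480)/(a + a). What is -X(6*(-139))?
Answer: -560/139 ≈ -4.0288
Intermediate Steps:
X(a) = 3 - 858/a (X(a) = 3 - (236 + 1480)/(a + a) = 3 - 1716/(2*a) = 3 - 1716*1/(2*a) = 3 - 858/a)
-X(6*(-139)) = -(3 - 858/(6*(-139))) = -(3 - 858/(-834)) = -(3 - 858*(-1/834)) = -(3 + 143/139) = -1*560/139 = -560/139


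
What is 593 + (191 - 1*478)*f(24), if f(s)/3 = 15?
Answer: -12322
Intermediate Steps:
f(s) = 45 (f(s) = 3*15 = 45)
593 + (191 - 1*478)*f(24) = 593 + (191 - 1*478)*45 = 593 + (191 - 478)*45 = 593 - 287*45 = 593 - 12915 = -12322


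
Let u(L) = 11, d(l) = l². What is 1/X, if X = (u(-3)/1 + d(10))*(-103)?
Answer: -1/11433 ≈ -8.7466e-5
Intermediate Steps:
X = -11433 (X = (11/1 + 10²)*(-103) = (11*1 + 100)*(-103) = (11 + 100)*(-103) = 111*(-103) = -11433)
1/X = 1/(-11433) = -1/11433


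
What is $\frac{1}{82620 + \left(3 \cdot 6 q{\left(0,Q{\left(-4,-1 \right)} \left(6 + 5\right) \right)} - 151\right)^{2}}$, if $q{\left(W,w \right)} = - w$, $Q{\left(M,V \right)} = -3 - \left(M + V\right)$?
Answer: $\frac{1}{381829} \approx 2.619 \cdot 10^{-6}$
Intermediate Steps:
$Q{\left(M,V \right)} = -3 - M - V$ ($Q{\left(M,V \right)} = -3 - \left(M + V\right) = -3 - M - V$)
$\frac{1}{82620 + \left(3 \cdot 6 q{\left(0,Q{\left(-4,-1 \right)} \left(6 + 5\right) \right)} - 151\right)^{2}} = \frac{1}{82620 + \left(3 \cdot 6 \left(- \left(-3 - -4 - -1\right) \left(6 + 5\right)\right) - 151\right)^{2}} = \frac{1}{82620 + \left(18 \left(- \left(-3 + 4 + 1\right) 11\right) - 151\right)^{2}} = \frac{1}{82620 + \left(18 \left(- 2 \cdot 11\right) - 151\right)^{2}} = \frac{1}{82620 + \left(18 \left(\left(-1\right) 22\right) - 151\right)^{2}} = \frac{1}{82620 + \left(18 \left(-22\right) - 151\right)^{2}} = \frac{1}{82620 + \left(-396 - 151\right)^{2}} = \frac{1}{82620 + \left(-547\right)^{2}} = \frac{1}{82620 + 299209} = \frac{1}{381829}$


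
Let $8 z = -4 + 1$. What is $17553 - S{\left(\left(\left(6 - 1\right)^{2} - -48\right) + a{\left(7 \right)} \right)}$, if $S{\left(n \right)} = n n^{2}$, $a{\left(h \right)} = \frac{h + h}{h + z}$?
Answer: $- \frac{60479087160}{148877} \approx -4.0624 \cdot 10^{5}$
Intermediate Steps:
$z = - \frac{3}{8}$ ($z = \frac{-4 + 1}{8} = \frac{1}{8} \left(-3\right) = - \frac{3}{8} \approx -0.375$)
$a{\left(h \right)} = \frac{2 h}{- \frac{3}{8} + h}$ ($a{\left(h \right)} = \frac{h + h}{h - \frac{3}{8}} = \frac{2 h}{- \frac{3}{8} + h}$)
$S{\left(n \right)} = n^{3}$
$17553 - S{\left(\left(\left(6 - 1\right)^{2} - -48\right) + a{\left(7 \right)} \right)} = 17553 - \left(\left(\left(6 - 1\right)^{2} - -48\right) + 16 \cdot 7 \frac{1}{-3 + 8 \cdot 7}\right)^{3} = 17553 - \left(\left(5^{2} + 48\right) + 16 \cdot 7 \frac{1}{-3 + 56}\right)^{3} = 17553 - \left(\left(25 + 48\right) + 16 \cdot 7 \cdot \frac{1}{53}\right)^{3} = 17553 - \left(73 + 16 \cdot 7 \cdot \frac{1}{53}\right)^{3} = 17553 - \left(73 + \frac{112}{53}\right)^{3} = 17553 - \left(\frac{3981}{53}\right)^{3} = 17553 - \frac{63092325141}{148877} = - \frac{60479087160}{148877}$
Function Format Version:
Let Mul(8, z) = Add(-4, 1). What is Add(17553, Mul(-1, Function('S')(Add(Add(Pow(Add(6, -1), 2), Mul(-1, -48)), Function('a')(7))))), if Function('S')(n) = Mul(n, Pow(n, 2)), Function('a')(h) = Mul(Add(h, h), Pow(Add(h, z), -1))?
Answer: Rational(-60479087160, 148877) ≈ -4.0624e+5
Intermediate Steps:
z = Rational(-3, 8) (z = Mul(Rational(1, 8), Add(-4, 1)) = Mul(Rational(1, 8), -3) = Rational(-3, 8) ≈ -0.37500)
Function('a')(h) = Mul(2, h, Pow(Add(Rational(-3, 8), h), -1)) (Function('a')(h) = Mul(Add(h, h), Pow(Add(h, Rational(-3, 8)), -1)) = Mul(Mul(2, h), Pow(Add(Rational(-3, 8), h), -1)) = Mul(2, h, Pow(Add(Rational(-3, 8), h), -1)))
Function('S')(n) = Pow(n, 3)
Add(17553, Mul(-1, Function('S')(Add(Add(Pow(Add(6, -1), 2), Mul(-1, -48)), Function('a')(7))))) = Add(17553, Mul(-1, Pow(Add(Add(Pow(Add(6, -1), 2), Mul(-1, -48)), Mul(16, 7, Pow(Add(-3, Mul(8, 7)), -1))), 3))) = Add(17553, Mul(-1, Pow(Add(Add(Pow(5, 2), 48), Mul(16, 7, Pow(Add(-3, 56), -1))), 3))) = Add(17553, Mul(-1, Pow(Add(Add(25, 48), Mul(16, 7, Pow(53, -1))), 3))) = Add(17553, Mul(-1, Pow(Add(73, Mul(16, 7, Rational(1, 53))), 3))) = Add(17553, Mul(-1, Pow(Add(73, Rational(112, 53)), 3))) = Add(17553, Mul(-1, Pow(Rational(3981, 53), 3))) = Add(17553, Mul(-1, Rational(63092325141, 148877))) = Add(17553, Rational(-63092325141, 148877)) = Rational(-60479087160, 148877)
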